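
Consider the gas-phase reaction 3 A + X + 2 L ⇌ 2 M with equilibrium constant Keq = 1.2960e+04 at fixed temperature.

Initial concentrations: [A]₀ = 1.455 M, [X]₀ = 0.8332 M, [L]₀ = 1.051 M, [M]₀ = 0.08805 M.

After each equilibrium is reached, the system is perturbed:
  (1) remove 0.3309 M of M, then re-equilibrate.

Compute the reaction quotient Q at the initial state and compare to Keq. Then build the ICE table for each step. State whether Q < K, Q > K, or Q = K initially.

Q₀ = 0.002735; Q < K (proceeds forward)

Q₀ = 0.002735 vs Keq = 1.2960e+04 ⇒ Q<K, forward
Step 1:
                  A         X         L         M
  I           1.455    0.8332     1.051   0.08805
  C          -1.288   -0.4294   -0.8588    0.8588
  E          0.1668    0.4038    0.1922    0.9469
  solve Keq expr → x = 0.4294; check Q = 1.2960e+04
Then remove 0.3309 M of M.
Step 2:
                  A         X         L         M
  I          0.1668    0.4038    0.1922     0.616
  C        -0.02865 -0.009551   -0.0191    0.0191
  E          0.1381    0.3942    0.1731    0.6351
  solve Keq expr → x = 0.009551; check Q = 1.2960e+04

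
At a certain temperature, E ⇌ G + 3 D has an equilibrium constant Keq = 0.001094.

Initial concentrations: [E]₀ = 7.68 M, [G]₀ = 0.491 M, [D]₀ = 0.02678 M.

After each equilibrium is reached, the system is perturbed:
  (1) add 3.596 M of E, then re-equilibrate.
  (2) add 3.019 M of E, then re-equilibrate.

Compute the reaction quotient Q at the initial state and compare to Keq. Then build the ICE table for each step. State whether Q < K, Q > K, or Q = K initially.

Q₀ = 1.2279e-06; Q < K (proceeds forward)

Q₀ = 1.2279e-06 vs Keq = 0.001094 ⇒ Q<K, forward
Step 1:
                   E          G          D
  Initial       7.68      0.491    0.02678
  Change    -0.07284    0.07284     0.2185
  Equil        7.607     0.5638     0.2453
  solve Keq expr → x = 0.07284; check Q = 0.001094
Then add 3.596 M of E.
Step 2:
                   E          G          D
  Initial       11.2     0.5638     0.2453
  Change    -0.01065    0.01065    0.03196
  Equil        11.19     0.5745     0.2773
  solve Keq expr → x = 0.01065; check Q = 0.001094
Then add 3.019 M of E.
Step 3:
                   E          G          D
  Initial      14.21     0.5745     0.2773
  Change   -0.007225   0.007225    0.02167
  Equil         14.2     0.5817     0.2989
  solve Keq expr → x = 0.007225; check Q = 0.001094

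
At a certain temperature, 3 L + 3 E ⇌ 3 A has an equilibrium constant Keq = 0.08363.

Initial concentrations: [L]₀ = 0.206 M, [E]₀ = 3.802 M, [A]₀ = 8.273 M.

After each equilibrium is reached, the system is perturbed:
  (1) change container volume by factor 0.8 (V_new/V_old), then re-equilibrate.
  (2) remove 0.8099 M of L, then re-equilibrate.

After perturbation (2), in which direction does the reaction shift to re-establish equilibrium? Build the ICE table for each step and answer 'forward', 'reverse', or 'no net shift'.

Q₀ = 1179 vs Keq = 0.08363 ⇒ Q>K, reverse
Step 1:
                   L          E          A
  init         0.206      3.802      8.273
  Δ            2.148      2.148     -2.148
  eq           2.354       5.95      6.125
  solve Keq expr → x = -0.716; check Q = 0.08363
Then change container volume by factor 0.8 (V_new/V_old).
Step 2:
                   L          E          A
  init         2.942      7.437      7.656
  Δ          -0.3555    -0.3555     0.3555
  eq           2.587      7.082      8.012
  solve Keq expr → x = 0.1185; check Q = 0.08363
Then remove 0.8099 M of L.
Step 3:
                   L          E          A
  init         1.777      7.082      8.012
  Δ           0.4928     0.4928    -0.4928
  eq            2.27      7.575      7.519
  solve Keq expr → x = -0.1643; check Q = 0.08363

Direction: reverse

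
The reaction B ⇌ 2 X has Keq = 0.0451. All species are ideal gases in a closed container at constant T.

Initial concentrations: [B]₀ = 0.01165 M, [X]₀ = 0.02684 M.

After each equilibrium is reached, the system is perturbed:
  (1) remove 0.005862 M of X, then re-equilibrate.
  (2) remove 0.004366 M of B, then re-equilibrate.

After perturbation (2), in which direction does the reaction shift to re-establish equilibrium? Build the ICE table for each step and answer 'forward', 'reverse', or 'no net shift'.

Q₀ = 0.06184 vs Keq = 0.0451 ⇒ Q>K, reverse
Step 1:
                   B          X
  Initial    0.01165    0.02684
  Change    0.001325   -0.00265
  Equil      0.01297    0.02419
  solve Keq expr → x = -0.001325; check Q = 0.0451
Then remove 0.005862 M of X.
Step 2:
                   B          X
  Initial    0.01297    0.01833
  Change   -0.001973   0.003947
  Equil        0.011    0.02227
  solve Keq expr → x = 0.001973; check Q = 0.0451
Then remove 0.004366 M of B.
Step 3:
                   B          X
  Initial   0.006636    0.02227
  Change    0.001538  -0.003075
  Equil     0.008173     0.0192
  solve Keq expr → x = -0.001538; check Q = 0.0451

Direction: reverse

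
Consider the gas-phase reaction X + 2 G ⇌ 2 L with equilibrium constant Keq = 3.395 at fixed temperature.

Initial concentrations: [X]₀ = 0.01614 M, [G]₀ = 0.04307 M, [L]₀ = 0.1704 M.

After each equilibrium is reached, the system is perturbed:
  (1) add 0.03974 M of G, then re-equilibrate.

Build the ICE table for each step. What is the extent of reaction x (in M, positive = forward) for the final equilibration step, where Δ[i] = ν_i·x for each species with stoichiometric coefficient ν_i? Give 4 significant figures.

x = 0.005283 M

Q₀ = 969.8 vs Keq = 3.395 ⇒ Q>K, reverse
Step 1:
                    X           G           L
  Initial     0.01614     0.04307      0.1704
  Change      0.05075      0.1015     -0.1015
  Equil       0.06689      0.1446      0.0689
  solve Keq expr → x = -0.05075; check Q = 3.395
Then add 0.03974 M of G.
Step 2:
                    X           G           L
  Initial     0.06689      0.1843      0.0689
  Change    -0.005283    -0.01057     0.01057
  Equil       0.06161      0.1737     0.07946
  solve Keq expr → x = 0.005283; check Q = 3.395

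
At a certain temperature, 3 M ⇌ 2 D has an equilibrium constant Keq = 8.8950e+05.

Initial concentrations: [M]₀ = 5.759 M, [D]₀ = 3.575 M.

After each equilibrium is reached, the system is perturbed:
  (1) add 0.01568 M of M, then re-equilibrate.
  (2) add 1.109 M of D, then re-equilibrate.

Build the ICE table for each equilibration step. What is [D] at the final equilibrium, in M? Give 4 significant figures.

[D]_eq = 8.505 M

Q₀ = 0.06691 vs Keq = 8.8950e+05 ⇒ Q<K, forward
Step 1:
                   M          D
  I            5.759      3.575
  C            -5.72      3.813
  E          0.03944      7.388
  solve Keq expr → x = 1.907; check Q = 8.8950e+05
Then add 0.01568 M of M.
Step 2:
                   M          D
  I          0.05512      7.388
  C         -0.01564    0.01043
  E          0.03948      7.398
  solve Keq expr → x = 0.005214; check Q = 8.8950e+05
Then add 1.109 M of D.
Step 3:
                   M          D
  I          0.03948      8.507
  C         0.003844  -0.002563
  E          0.04332      8.505
  solve Keq expr → x = -0.001281; check Q = 8.8950e+05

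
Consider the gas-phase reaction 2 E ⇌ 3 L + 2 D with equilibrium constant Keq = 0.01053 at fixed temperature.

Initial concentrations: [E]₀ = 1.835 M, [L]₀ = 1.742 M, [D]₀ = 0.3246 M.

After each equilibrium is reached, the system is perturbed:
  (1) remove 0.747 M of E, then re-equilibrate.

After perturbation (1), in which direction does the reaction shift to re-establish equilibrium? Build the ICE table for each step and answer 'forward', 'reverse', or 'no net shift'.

Q₀ = 0.1654 vs Keq = 0.01053 ⇒ Q>K, reverse
Step 1:
                    E           L           D
  Initial       1.835       1.742      0.3246
  Change       0.2032     -0.3048     -0.2032
  Equil         2.038       1.437      0.1214
  solve Keq expr → x = -0.1016; check Q = 0.01053
Then remove 0.747 M of E.
Step 2:
                    E           L           D
  Initial       1.291       1.437      0.1214
  Change      0.03739    -0.05609    -0.03739
  Equil         1.329       1.381       0.084
  solve Keq expr → x = -0.0187; check Q = 0.01053

Direction: reverse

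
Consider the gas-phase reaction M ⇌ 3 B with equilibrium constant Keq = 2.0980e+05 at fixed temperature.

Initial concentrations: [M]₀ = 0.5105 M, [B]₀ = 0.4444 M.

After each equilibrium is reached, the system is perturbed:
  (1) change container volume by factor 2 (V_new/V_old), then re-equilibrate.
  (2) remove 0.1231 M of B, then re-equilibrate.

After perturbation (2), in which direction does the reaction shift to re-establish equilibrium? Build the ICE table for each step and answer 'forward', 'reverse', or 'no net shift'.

Direction: forward

Q₀ = 0.1719 vs Keq = 2.0980e+05 ⇒ Q<K, forward
Step 1:
                   M          B
  init        0.5105     0.4444
  Δ          -0.5105      1.531
  eq      3.6763e-05      1.976
  solve Keq expr → x = 0.5105; check Q = 2.0980e+05
Then change container volume by factor 2 (V_new/V_old).
Step 2:
                   M          B
  init    1.8382e-05     0.9879
  Δ       -1.3786e-05 4.1357e-05
  eq      4.5960e-06     0.9879
  solve Keq expr → x = 1.3786e-05; check Q = 2.0980e+05
Then remove 0.1231 M of B.
Step 3:
                   M          B
  init    4.5960e-06     0.8648
  Δ       -1.5128e-06 4.5384e-06
  eq      3.0832e-06     0.8648
  solve Keq expr → x = 1.5128e-06; check Q = 2.0980e+05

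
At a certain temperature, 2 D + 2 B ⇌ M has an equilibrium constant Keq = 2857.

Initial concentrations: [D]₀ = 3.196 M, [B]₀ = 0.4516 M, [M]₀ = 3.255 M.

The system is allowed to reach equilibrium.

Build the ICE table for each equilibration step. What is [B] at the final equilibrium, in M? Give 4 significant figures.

[B]_eq = 0.01265 M

Q₀ = 1.563 vs Keq = 2857 ⇒ Q<K, forward
Step 1:
                    D           B           M
  I             3.196      0.4516       3.255
  C            -0.439      -0.439      0.2195
  E             2.757     0.01265       3.474
  solve Keq expr → x = 0.2195; check Q = 2857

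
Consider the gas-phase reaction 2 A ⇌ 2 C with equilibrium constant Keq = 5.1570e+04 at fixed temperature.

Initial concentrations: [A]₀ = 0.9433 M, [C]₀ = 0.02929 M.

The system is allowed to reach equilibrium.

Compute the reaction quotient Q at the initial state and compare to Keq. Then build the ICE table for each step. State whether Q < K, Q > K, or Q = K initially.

Q₀ = 9.6414e-04; Q < K (proceeds forward)

Q₀ = 9.6414e-04 vs Keq = 5.1570e+04 ⇒ Q<K, forward
Step 1:
                    A           C
  Initial      0.9433     0.02929
  Change       -0.939       0.939
  Equil      0.004264      0.9683
  solve Keq expr → x = 0.4695; check Q = 5.1570e+04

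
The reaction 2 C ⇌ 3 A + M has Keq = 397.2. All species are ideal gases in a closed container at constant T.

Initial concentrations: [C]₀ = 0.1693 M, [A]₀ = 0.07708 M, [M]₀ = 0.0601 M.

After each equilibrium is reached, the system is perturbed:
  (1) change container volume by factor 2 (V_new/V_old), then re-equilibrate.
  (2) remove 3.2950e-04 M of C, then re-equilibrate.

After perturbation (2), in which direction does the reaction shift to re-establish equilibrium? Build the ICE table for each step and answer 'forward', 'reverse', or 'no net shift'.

Direction: reverse

Q₀ = 9.6025e-04 vs Keq = 397.2 ⇒ Q<K, forward
Step 1:
                    C           A           M
  init         0.1693     0.07708      0.0601
  Δ           -0.1658      0.2487     0.08289
  eq         0.003527      0.3257       0.143
  solve Keq expr → x = 0.08289; check Q = 397.2
Then change container volume by factor 2 (V_new/V_old).
Step 2:
                    C           A           M
  init       0.001764      0.1629     0.07149
  Δ       -8.6853e-04    0.001303  4.3426e-04
  eq       8.9514e-04      0.1642     0.07193
  solve Keq expr → x = 4.3426e-04; check Q = 397.2
Then remove 3.2950e-04 M of C.
Step 3:
                    C           A           M
  init     5.6564e-04      0.1642     0.07193
  Δ        3.2452e-04 -4.8677e-04 -1.6226e-04
  eq       8.9016e-04      0.1637     0.07177
  solve Keq expr → x = -1.6226e-04; check Q = 397.2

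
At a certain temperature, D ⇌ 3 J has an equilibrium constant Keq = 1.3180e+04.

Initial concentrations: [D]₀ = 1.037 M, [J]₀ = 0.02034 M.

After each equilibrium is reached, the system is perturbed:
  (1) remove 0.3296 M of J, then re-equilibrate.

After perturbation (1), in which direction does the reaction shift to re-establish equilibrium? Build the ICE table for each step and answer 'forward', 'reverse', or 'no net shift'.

Q₀ = 8.1147e-06 vs Keq = 1.3180e+04 ⇒ Q<K, forward
Step 1:
                   D          J
  init         1.037    0.02034
  Δ           -1.035      3.104
  eq        0.002314      3.124
  solve Keq expr → x = 1.035; check Q = 1.3180e+04
Then remove 0.3296 M of J.
Step 2:
                   D          J
  init      0.002314      2.795
  Δ       -6.5433e-04   0.001963
  eq         0.00166      2.797
  solve Keq expr → x = 6.5433e-04; check Q = 1.3180e+04

Direction: forward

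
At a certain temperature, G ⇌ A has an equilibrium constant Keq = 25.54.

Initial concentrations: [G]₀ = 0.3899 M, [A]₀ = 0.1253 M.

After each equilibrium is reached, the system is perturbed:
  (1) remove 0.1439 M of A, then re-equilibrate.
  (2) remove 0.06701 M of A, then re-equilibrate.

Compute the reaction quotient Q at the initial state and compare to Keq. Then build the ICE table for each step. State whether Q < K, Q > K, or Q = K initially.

Q₀ = 0.3214 vs Keq = 25.54 ⇒ Q<K, forward
Step 1:
                  G         A
  I          0.3899    0.1253
  C         -0.3705    0.3705
  E         0.01941    0.4958
  solve Keq expr → x = 0.3705; check Q = 25.54
Then remove 0.1439 M of A.
Step 2:
                  G         A
  I         0.01941    0.3519
  C       -0.005422  0.005422
  E         0.01399    0.3573
  solve Keq expr → x = 0.005422; check Q = 25.54
Then remove 0.06701 M of A.
Step 3:
                  G         A
  I         0.01399    0.2903
  C       -0.002525  0.002525
  E         0.01147    0.2928
  solve Keq expr → x = 0.002525; check Q = 25.54

Q₀ = 0.3214; Q < K (proceeds forward)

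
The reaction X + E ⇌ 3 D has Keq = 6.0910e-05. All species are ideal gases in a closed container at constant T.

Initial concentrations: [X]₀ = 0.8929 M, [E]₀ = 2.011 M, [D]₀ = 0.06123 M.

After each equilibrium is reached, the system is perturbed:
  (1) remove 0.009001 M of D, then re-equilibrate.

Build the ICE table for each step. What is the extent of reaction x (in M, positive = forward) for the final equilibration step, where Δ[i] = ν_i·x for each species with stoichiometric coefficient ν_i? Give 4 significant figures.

x = 0.002975 M

Q₀ = 1.2784e-04 vs Keq = 6.0910e-05 ⇒ Q>K, reverse
Step 1:
                   X          E          D
  Initial     0.8929      2.011    0.06123
  Change    0.004431   0.004431   -0.01329
  Equil       0.8973      2.015    0.04794
  solve Keq expr → x = -0.004431; check Q = 6.0910e-05
Then remove 0.009001 M of D.
Step 2:
                   X          E          D
  Initial     0.8973      2.015    0.03894
  Change   -0.002975  -0.002975   0.008924
  Equil       0.8944      2.012    0.04786
  solve Keq expr → x = 0.002975; check Q = 6.0910e-05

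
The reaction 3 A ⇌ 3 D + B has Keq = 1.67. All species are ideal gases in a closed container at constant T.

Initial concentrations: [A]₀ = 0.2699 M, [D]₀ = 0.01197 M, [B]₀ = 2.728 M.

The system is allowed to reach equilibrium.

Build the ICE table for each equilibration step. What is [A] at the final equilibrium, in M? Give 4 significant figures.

Q₀ = 2.3797e-04 vs Keq = 1.67 ⇒ Q<K, forward
Step 1:
                  A         D         B
  Initial    0.2699   0.01197     2.728
  Change    -0.1171    0.1171   0.03904
  Equil      0.1528    0.1291     2.767
  solve Keq expr → x = 0.03904; check Q = 1.67

[A]_eq = 0.1528 M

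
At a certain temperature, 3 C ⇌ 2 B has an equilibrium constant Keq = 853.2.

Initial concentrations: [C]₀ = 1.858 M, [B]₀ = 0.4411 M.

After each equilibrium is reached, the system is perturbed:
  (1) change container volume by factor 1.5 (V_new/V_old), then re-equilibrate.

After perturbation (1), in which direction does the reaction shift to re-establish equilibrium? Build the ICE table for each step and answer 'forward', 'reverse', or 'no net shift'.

Q₀ = 0.03033 vs Keq = 853.2 ⇒ Q<K, forward
Step 1:
                   C          B
  Initial      1.858     0.4411
  Change      -1.715      1.143
  Equil       0.1433      1.584
  solve Keq expr → x = 0.5716; check Q = 853.2
Then change container volume by factor 1.5 (V_new/V_old).
Step 2:
                   C          B
  Initial    0.09552      1.056
  Change     0.01321   -0.00881
  Equil       0.1087      1.047
  solve Keq expr → x = -0.004405; check Q = 853.2

Direction: reverse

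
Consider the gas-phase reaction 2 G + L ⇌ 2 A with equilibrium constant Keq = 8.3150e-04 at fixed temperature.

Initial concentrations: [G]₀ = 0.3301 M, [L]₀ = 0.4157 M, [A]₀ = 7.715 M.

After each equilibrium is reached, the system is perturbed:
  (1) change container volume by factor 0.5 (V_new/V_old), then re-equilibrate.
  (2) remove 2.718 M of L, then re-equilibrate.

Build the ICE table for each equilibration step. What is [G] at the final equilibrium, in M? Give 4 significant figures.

Q₀ = 1314 vs Keq = 8.3150e-04 ⇒ Q>K, reverse
Step 1:
                   G          L          A
  Initial     0.3301     0.4157      7.715
  Change       7.274      3.637     -7.274
  Equil        7.604      4.053     0.4414
  solve Keq expr → x = -3.637; check Q = 8.3150e-04
Then change container volume by factor 0.5 (V_new/V_old).
Step 2:
                   G          L          A
  Initial      15.21      8.105     0.8828
  Change     -0.3265    -0.1632     0.3265
  Equil        14.88      7.942      1.209
  solve Keq expr → x = 0.1632; check Q = 8.3150e-04
Then remove 2.718 M of L.
Step 3:
                   G          L          A
  Initial      14.88      5.224      1.209
  Change      0.2053     0.1026    -0.2053
  Equil        15.09      5.326      1.004
  solve Keq expr → x = -0.1026; check Q = 8.3150e-04

[G]_eq = 15.09 M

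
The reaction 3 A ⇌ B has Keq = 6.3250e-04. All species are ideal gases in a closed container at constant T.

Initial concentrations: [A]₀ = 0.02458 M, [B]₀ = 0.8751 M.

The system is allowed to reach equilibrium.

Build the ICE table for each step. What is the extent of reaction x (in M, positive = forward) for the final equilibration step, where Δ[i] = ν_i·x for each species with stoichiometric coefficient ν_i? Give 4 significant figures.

x = -0.8638 M

Q₀ = 5.8927e+04 vs Keq = 6.3250e-04 ⇒ Q>K, reverse
Step 1:
                  A         B
  I         0.02458    0.8751
  C           2.591   -0.8638
  E           2.616   0.01132
  solve Keq expr → x = -0.8638; check Q = 6.3250e-04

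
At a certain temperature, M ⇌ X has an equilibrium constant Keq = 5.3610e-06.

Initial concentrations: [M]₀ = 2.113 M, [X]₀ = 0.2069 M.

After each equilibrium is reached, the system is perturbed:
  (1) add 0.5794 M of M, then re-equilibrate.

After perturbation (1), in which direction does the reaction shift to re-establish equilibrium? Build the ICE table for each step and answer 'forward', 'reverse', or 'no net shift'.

Q₀ = 0.09792 vs Keq = 5.3610e-06 ⇒ Q>K, reverse
Step 1:
                    M           X
  Initial       2.113      0.2069
  Change       0.2069     -0.2069
  Equil          2.32  1.2437e-05
  solve Keq expr → x = -0.2069; check Q = 5.3610e-06
Then add 0.5794 M of M.
Step 2:
                    M           X
  Initial       2.899  1.2437e-05
  Change  -3.1061e-06  3.1061e-06
  Equil         2.899  1.5543e-05
  solve Keq expr → x = 3.1061e-06; check Q = 5.3610e-06

Direction: forward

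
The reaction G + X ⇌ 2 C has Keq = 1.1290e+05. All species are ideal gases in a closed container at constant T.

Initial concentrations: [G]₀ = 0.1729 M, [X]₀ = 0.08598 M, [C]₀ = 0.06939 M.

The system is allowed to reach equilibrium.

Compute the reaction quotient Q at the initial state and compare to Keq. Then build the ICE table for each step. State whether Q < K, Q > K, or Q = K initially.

Q₀ = 0.3239 vs Keq = 1.1290e+05 ⇒ Q<K, forward
Step 1:
                  G         X         C
  init       0.1729   0.08598   0.06939
  Δ        -0.08597  -0.08597    0.1719
  eq        0.08693 5.9348e-06    0.2413
  solve Keq expr → x = 0.08597; check Q = 1.1290e+05

Q₀ = 0.3239; Q < K (proceeds forward)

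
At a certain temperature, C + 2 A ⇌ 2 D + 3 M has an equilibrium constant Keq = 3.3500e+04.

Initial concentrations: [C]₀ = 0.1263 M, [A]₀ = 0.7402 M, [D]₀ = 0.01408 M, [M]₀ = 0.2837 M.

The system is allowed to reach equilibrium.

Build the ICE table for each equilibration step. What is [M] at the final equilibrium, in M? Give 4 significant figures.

Q₀ = 6.5416e-05 vs Keq = 3.3500e+04 ⇒ Q<K, forward
Step 1:
                   C          A          D          M
  Initial     0.1263     0.7402    0.01408     0.2837
  Change     -0.1263    -0.2526     0.2526     0.3789
  Equil   2.5973e-06     0.4876     0.2667     0.6626
  solve Keq expr → x = 0.1263; check Q = 3.3500e+04

[M]_eq = 0.6626 M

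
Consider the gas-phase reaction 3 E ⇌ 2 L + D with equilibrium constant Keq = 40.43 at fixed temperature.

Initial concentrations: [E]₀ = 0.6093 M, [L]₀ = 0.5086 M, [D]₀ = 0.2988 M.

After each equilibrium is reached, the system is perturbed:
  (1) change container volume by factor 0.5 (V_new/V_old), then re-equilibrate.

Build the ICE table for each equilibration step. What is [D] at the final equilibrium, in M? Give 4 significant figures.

Q₀ = 0.3417 vs Keq = 40.43 ⇒ Q<K, forward
Step 1:
                   E          L          D
  Initial     0.6093     0.5086     0.2988
  Change     -0.4203     0.2802     0.1401
  Equil        0.189     0.7888     0.4389
  solve Keq expr → x = 0.1401; check Q = 40.43
Then change container volume by factor 0.5 (V_new/V_old).
Step 2:
                   E          L          D
  Initial     0.3781      1.578     0.8778
  Change           0          0          0
  Equil       0.3781      1.578     0.8778
  solve Keq expr → x = 0; check Q = 40.43

[D]_eq = 0.8778 M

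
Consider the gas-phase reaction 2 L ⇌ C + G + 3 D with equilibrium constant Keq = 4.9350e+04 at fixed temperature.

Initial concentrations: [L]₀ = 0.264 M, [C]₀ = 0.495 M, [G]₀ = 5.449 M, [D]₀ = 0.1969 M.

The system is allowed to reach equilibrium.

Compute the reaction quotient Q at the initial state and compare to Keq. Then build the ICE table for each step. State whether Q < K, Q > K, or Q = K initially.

Q₀ = 0.2954; Q < K (proceeds forward)

Q₀ = 0.2954 vs Keq = 4.9350e+04 ⇒ Q<K, forward
Step 1:
                    L           C           G           D
  I             0.264       0.495       5.449      0.1969
  C           -0.2602      0.1301      0.1301      0.3903
  E          0.003783      0.6251       5.579      0.5872
  solve Keq expr → x = 0.1301; check Q = 4.9350e+04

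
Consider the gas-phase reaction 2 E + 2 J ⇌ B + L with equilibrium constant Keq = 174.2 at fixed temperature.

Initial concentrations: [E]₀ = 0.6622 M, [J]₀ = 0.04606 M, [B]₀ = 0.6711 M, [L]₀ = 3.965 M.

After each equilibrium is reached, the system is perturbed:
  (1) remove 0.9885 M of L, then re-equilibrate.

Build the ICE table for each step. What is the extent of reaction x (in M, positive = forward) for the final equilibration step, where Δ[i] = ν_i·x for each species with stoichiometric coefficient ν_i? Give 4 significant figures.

x = 0.008353 M

Q₀ = 2860 vs Keq = 174.2 ⇒ Q>K, reverse
Step 1:
                    E           J           B           L
  Initial      0.6622     0.04606      0.6711       3.965
  Change        0.107       0.107    -0.05351    -0.05351
  Equil        0.7692      0.1531      0.6176       3.911
  solve Keq expr → x = -0.05351; check Q = 174.2
Then remove 0.9885 M of L.
Step 2:
                    E           J           B           L
  Initial      0.7692      0.1531      0.6176       2.923
  Change     -0.01671    -0.01671    0.008353    0.008353
  Equil        0.7525      0.1364      0.6259       2.931
  solve Keq expr → x = 0.008353; check Q = 174.2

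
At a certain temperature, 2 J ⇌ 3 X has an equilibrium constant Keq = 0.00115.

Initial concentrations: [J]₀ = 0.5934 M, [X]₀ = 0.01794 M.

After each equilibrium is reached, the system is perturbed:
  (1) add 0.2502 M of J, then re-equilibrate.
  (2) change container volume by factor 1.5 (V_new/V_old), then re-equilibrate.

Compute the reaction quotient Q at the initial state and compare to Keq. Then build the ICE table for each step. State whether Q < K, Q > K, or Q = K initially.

Q₀ = 1.6397e-05; Q < K (proceeds forward)

Q₀ = 1.6397e-05 vs Keq = 0.00115 ⇒ Q<K, forward
Step 1:
                  J         X
  init       0.5934   0.01794
  Δ        -0.03538   0.05307
  eq          0.558   0.07101
  solve Keq expr → x = 0.01769; check Q = 0.00115
Then add 0.2502 M of J.
Step 2:
                  J         X
  init       0.8082   0.07101
  Δ        -0.01263   0.01894
  eq         0.7956   0.08996
  solve Keq expr → x = 0.006314; check Q = 0.00115
Then change container volume by factor 1.5 (V_new/V_old).
Step 3:
                  J         X
  init       0.5304   0.05997
  Δ        -0.00547  0.008206
  eq         0.5249   0.06818
  solve Keq expr → x = 0.002735; check Q = 0.00115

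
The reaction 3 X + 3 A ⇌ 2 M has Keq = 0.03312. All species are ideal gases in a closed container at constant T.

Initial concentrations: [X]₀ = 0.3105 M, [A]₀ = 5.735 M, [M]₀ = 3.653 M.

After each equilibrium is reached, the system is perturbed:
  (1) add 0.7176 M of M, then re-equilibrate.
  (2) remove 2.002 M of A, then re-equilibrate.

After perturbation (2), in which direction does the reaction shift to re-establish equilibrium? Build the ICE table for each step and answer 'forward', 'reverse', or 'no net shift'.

Q₀ = 2.363 vs Keq = 0.03312 ⇒ Q>K, reverse
Step 1:
                    X           A           M
  Initial      0.3105       5.735       3.653
  Change       0.7285      0.7285     -0.4857
  Equil         1.039       6.464       3.167
  solve Keq expr → x = -0.2428; check Q = 0.03312
Then add 0.7176 M of M.
Step 2:
                    X           A           M
  Initial       1.039       6.464       3.885
  Change       0.1152      0.1152    -0.07681
  Equil         1.154       6.579       3.808
  solve Keq expr → x = -0.03841; check Q = 0.03312
Then remove 2.002 M of A.
Step 3:
                    X           A           M
  Initial       1.154       4.577       3.808
  Change       0.3321      0.3321     -0.2214
  Equil         1.486       4.909       3.587
  solve Keq expr → x = -0.1107; check Q = 0.03312

Direction: reverse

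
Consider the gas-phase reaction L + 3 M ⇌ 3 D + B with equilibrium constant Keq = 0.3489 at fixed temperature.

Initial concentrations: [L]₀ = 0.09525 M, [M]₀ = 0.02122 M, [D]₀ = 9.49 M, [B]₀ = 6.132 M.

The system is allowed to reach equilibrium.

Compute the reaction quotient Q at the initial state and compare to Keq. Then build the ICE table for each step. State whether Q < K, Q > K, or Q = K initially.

Q₀ = 5.7584e+09; Q > K (proceeds reverse)

Q₀ = 5.7584e+09 vs Keq = 0.3489 ⇒ Q>K, reverse
Step 1:
                  L         M         D         B
  init      0.09525   0.02122      9.49     6.132
  Δ            2.02      6.06     -6.06     -2.02
  eq          2.115     6.081      3.43     4.112
  solve Keq expr → x = -2.02; check Q = 0.3489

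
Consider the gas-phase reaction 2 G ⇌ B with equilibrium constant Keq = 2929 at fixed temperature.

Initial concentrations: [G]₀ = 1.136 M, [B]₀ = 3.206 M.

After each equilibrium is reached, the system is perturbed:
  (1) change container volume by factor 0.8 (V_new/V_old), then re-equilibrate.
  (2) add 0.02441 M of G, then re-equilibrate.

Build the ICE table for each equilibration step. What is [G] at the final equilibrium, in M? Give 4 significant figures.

[G]_eq = 0.0401 M

Q₀ = 2.484 vs Keq = 2929 ⇒ Q<K, forward
Step 1:
                    G           B
  Initial       1.136       3.206
  Change         -1.1      0.5501
  Equil       0.03581       3.756
  solve Keq expr → x = 0.5501; check Q = 2929
Then change container volume by factor 0.8 (V_new/V_old).
Step 2:
                    G           B
  Initial     0.04476       4.695
  Change    -0.004716    0.002358
  Equil       0.04005       4.697
  solve Keq expr → x = 0.002358; check Q = 2929
Then add 0.02441 M of G.
Step 3:
                    G           B
  Initial     0.06446       4.697
  Change     -0.02436     0.01218
  Equil        0.0401        4.71
  solve Keq expr → x = 0.01218; check Q = 2929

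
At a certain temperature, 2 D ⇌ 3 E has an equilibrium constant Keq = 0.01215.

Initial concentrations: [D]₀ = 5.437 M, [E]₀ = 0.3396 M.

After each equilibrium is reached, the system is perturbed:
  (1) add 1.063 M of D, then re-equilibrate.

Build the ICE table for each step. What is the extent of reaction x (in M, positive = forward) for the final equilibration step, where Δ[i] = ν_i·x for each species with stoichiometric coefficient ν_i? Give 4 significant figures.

x = 0.02876 M

Q₀ = 0.001325 vs Keq = 0.01215 ⇒ Q<K, forward
Step 1:
                    D           E
  init          5.437      0.3396
  Δ           -0.2338      0.3507
  eq            5.203      0.6903
  solve Keq expr → x = 0.1169; check Q = 0.01215
Then add 1.063 M of D.
Step 2:
                    D           E
  init          6.266      0.6903
  Δ          -0.05752     0.08629
  eq            6.209      0.7766
  solve Keq expr → x = 0.02876; check Q = 0.01215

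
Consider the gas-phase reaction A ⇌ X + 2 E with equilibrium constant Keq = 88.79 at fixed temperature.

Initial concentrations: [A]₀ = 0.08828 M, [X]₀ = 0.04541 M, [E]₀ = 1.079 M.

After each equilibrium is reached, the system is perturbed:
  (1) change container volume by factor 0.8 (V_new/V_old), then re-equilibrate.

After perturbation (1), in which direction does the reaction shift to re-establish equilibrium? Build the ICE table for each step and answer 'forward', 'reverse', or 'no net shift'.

Direction: reverse

Q₀ = 0.5989 vs Keq = 88.79 ⇒ Q<K, forward
Step 1:
                    A           X           E
  I           0.08828     0.04541       1.079
  C          -0.08596     0.08596      0.1719
  E          0.002315      0.1314       1.251
  solve Keq expr → x = 0.08596; check Q = 88.79
Then change container volume by factor 0.8 (V_new/V_old).
Step 2:
                    A           X           E
  I          0.002894      0.1642       1.564
  C          0.001567   -0.001567   -0.003134
  E          0.004461      0.1627       1.561
  solve Keq expr → x = -0.001567; check Q = 88.79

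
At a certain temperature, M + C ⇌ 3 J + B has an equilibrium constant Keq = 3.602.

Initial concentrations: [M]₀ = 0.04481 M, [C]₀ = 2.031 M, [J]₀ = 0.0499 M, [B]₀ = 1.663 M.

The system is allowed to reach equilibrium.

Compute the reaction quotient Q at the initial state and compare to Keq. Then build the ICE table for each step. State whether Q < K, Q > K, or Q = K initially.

Q₀ = 0.00227 vs Keq = 3.602 ⇒ Q<K, forward
Step 1:
                    M           C           J           B
  init        0.04481       2.031      0.0499       1.663
  Δ          -0.04342    -0.04342      0.1302     0.04342
  eq         0.001394       1.988      0.1801       1.706
  solve Keq expr → x = 0.04342; check Q = 3.602

Q₀ = 0.00227; Q < K (proceeds forward)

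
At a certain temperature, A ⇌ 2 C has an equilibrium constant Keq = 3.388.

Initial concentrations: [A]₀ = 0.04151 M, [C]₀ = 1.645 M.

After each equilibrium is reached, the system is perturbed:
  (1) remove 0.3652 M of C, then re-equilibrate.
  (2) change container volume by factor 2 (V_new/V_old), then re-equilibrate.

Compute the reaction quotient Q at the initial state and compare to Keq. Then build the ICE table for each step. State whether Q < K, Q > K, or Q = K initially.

Q₀ = 65.19; Q > K (proceeds reverse)

Q₀ = 65.19 vs Keq = 3.388 ⇒ Q>K, reverse
Step 1:
                  A         C
  init      0.04151     1.645
  Δ          0.2914   -0.5829
  eq          0.333     1.062
  solve Keq expr → x = -0.2914; check Q = 3.388
Then remove 0.3652 M of C.
Step 2:
                  A         C
  init        0.333    0.6969
  Δ        -0.09782    0.1956
  eq         0.2351    0.8925
  solve Keq expr → x = 0.09782; check Q = 3.388
Then change container volume by factor 2 (V_new/V_old).
Step 3:
                  A         C
  init       0.1176    0.4463
  Δ        -0.03742   0.07483
  eq        0.08015    0.5211
  solve Keq expr → x = 0.03742; check Q = 3.388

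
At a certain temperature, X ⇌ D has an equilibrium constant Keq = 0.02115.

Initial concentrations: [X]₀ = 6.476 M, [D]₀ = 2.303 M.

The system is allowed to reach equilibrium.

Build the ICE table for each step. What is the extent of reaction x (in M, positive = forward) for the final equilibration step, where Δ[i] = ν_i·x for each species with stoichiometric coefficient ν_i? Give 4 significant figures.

x = -2.121 M

Q₀ = 0.3556 vs Keq = 0.02115 ⇒ Q>K, reverse
Step 1:
                   X          D
  init         6.476      2.303
  Δ            2.121     -2.121
  eq           8.597     0.1818
  solve Keq expr → x = -2.121; check Q = 0.02115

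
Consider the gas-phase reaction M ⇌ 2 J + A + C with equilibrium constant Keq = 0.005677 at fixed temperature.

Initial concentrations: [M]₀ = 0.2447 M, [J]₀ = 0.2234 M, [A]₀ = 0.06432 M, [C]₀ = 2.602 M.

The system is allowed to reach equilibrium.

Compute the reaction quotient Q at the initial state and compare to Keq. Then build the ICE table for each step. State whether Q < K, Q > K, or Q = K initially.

Q₀ = 0.03413; Q > K (proceeds reverse)

Q₀ = 0.03413 vs Keq = 0.005677 ⇒ Q>K, reverse
Step 1:
                  M         J         A         C
  I          0.2447    0.2234   0.06432     2.602
  C         0.03667  -0.07334  -0.03667  -0.03667
  E          0.2814    0.1501   0.02765     2.565
  solve Keq expr → x = -0.03667; check Q = 0.005677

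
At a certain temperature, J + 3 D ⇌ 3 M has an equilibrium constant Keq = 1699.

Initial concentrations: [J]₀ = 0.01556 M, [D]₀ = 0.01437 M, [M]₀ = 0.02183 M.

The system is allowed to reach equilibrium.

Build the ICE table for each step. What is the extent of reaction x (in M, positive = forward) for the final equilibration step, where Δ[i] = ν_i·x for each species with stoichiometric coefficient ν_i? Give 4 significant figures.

Q₀ = 225.3 vs Keq = 1699 ⇒ Q<K, forward
Step 1:
                    J           D           M
  Initial     0.01556     0.01437     0.02183
  Change    -0.001671   -0.005012    0.005012
  Equil       0.01389    0.009358     0.02684
  solve Keq expr → x = 0.001671; check Q = 1699

x = 0.001671 M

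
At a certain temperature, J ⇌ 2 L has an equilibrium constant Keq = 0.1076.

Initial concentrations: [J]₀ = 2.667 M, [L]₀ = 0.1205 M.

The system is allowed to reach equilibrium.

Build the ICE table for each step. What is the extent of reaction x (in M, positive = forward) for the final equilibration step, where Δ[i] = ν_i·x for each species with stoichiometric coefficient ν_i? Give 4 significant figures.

x = 0.1975 M

Q₀ = 0.005444 vs Keq = 0.1076 ⇒ Q<K, forward
Step 1:
                   J          L
  init         2.667     0.1205
  Δ          -0.1975      0.395
  eq            2.47     0.5155
  solve Keq expr → x = 0.1975; check Q = 0.1076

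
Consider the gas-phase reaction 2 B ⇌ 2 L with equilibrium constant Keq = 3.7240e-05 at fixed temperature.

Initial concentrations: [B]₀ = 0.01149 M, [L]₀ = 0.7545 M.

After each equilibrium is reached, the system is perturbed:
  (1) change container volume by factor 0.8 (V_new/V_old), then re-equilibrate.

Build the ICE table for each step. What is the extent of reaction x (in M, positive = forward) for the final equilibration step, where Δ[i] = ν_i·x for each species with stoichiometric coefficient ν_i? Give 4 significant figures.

x = 0 M

Q₀ = 4312 vs Keq = 3.7240e-05 ⇒ Q>K, reverse
Step 1:
                  B         L
  I         0.01149    0.7545
  C          0.7499   -0.7499
  E          0.7613  0.004646
  solve Keq expr → x = -0.3749; check Q = 3.7240e-05
Then change container volume by factor 0.8 (V_new/V_old).
Step 2:
                  B         L
  I          0.9517  0.005808
  C               0         0
  E          0.9517  0.005808
  solve Keq expr → x = 0; check Q = 3.7240e-05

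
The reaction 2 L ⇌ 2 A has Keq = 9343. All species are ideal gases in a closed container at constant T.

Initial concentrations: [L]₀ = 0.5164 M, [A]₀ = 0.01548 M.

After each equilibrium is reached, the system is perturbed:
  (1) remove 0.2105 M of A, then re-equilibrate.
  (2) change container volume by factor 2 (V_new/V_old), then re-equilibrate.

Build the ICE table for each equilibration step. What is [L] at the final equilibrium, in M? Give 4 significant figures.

Q₀ = 8.9861e-04 vs Keq = 9343 ⇒ Q<K, forward
Step 1:
                   L          A
  I           0.5164    0.01548
  C           -0.511      0.511
  E         0.005446     0.5264
  solve Keq expr → x = 0.2555; check Q = 9343
Then remove 0.2105 M of A.
Step 2:
                   L          A
  I         0.005446     0.3159
  C        -0.002155   0.002155
  E         0.003291     0.3181
  solve Keq expr → x = 0.001078; check Q = 9343
Then change container volume by factor 2 (V_new/V_old).
Step 3:
                   L          A
  I         0.001645      0.159
  C                0          0
  E         0.001645      0.159
  solve Keq expr → x = 0; check Q = 9343

[L]_eq = 0.001645 M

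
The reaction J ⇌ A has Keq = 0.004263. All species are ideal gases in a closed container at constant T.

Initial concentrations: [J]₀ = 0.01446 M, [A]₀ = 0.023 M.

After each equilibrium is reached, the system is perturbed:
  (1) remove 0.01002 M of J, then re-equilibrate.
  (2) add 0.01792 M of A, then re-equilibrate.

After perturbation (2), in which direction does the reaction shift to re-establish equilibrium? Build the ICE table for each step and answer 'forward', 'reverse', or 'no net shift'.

Q₀ = 1.591 vs Keq = 0.004263 ⇒ Q>K, reverse
Step 1:
                    J           A
  init        0.01446       0.023
  Δ           0.02284    -0.02284
  eq           0.0373  1.5901e-04
  solve Keq expr → x = -0.02284; check Q = 0.004263
Then remove 0.01002 M of J.
Step 2:
                    J           A
  init        0.02728  1.5901e-04
  Δ        4.2534e-05 -4.2534e-05
  eq          0.02732  1.1648e-04
  solve Keq expr → x = -4.2534e-05; check Q = 0.004263
Then add 0.01792 M of A.
Step 3:
                    J           A
  init        0.02732     0.01804
  Δ           0.01784    -0.01784
  eq          0.04517  1.9255e-04
  solve Keq expr → x = -0.01784; check Q = 0.004263

Direction: reverse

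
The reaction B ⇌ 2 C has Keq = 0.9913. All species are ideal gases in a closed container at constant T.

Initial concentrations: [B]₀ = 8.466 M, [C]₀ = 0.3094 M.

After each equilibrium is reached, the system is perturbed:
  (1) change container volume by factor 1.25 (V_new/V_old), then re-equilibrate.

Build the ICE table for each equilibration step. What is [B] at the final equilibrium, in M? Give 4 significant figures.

[B]_eq = 5.707 M

Q₀ = 0.01131 vs Keq = 0.9913 ⇒ Q<K, forward
Step 1:
                  B         C
  I           8.466    0.3094
  C          -1.188     2.377
  E           7.278     2.686
  solve Keq expr → x = 1.188; check Q = 0.9913
Then change container volume by factor 1.25 (V_new/V_old).
Step 2:
                  B         C
  I           5.822     2.149
  C         -0.1149    0.2298
  E           5.707     2.379
  solve Keq expr → x = 0.1149; check Q = 0.9913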